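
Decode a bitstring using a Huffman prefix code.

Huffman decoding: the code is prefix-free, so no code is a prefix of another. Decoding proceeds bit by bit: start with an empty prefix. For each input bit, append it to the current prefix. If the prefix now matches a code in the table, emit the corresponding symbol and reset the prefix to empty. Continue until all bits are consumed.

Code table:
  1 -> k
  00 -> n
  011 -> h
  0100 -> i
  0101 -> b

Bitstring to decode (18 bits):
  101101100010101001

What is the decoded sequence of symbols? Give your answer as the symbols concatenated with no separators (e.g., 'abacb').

Bit 0: prefix='1' -> emit 'k', reset
Bit 1: prefix='0' (no match yet)
Bit 2: prefix='01' (no match yet)
Bit 3: prefix='011' -> emit 'h', reset
Bit 4: prefix='0' (no match yet)
Bit 5: prefix='01' (no match yet)
Bit 6: prefix='011' -> emit 'h', reset
Bit 7: prefix='0' (no match yet)
Bit 8: prefix='00' -> emit 'n', reset
Bit 9: prefix='0' (no match yet)
Bit 10: prefix='01' (no match yet)
Bit 11: prefix='010' (no match yet)
Bit 12: prefix='0101' -> emit 'b', reset
Bit 13: prefix='0' (no match yet)
Bit 14: prefix='01' (no match yet)
Bit 15: prefix='010' (no match yet)
Bit 16: prefix='0100' -> emit 'i', reset
Bit 17: prefix='1' -> emit 'k', reset

Answer: khhnbik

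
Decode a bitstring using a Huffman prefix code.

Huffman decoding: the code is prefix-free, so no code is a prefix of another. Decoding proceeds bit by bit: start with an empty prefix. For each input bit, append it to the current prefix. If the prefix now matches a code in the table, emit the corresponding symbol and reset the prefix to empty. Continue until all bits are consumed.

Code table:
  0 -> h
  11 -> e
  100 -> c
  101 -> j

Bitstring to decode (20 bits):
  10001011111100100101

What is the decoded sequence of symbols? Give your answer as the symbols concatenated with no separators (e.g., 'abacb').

Bit 0: prefix='1' (no match yet)
Bit 1: prefix='10' (no match yet)
Bit 2: prefix='100' -> emit 'c', reset
Bit 3: prefix='0' -> emit 'h', reset
Bit 4: prefix='1' (no match yet)
Bit 5: prefix='10' (no match yet)
Bit 6: prefix='101' -> emit 'j', reset
Bit 7: prefix='1' (no match yet)
Bit 8: prefix='11' -> emit 'e', reset
Bit 9: prefix='1' (no match yet)
Bit 10: prefix='11' -> emit 'e', reset
Bit 11: prefix='1' (no match yet)
Bit 12: prefix='10' (no match yet)
Bit 13: prefix='100' -> emit 'c', reset
Bit 14: prefix='1' (no match yet)
Bit 15: prefix='10' (no match yet)
Bit 16: prefix='100' -> emit 'c', reset
Bit 17: prefix='1' (no match yet)
Bit 18: prefix='10' (no match yet)
Bit 19: prefix='101' -> emit 'j', reset

Answer: chjeeccj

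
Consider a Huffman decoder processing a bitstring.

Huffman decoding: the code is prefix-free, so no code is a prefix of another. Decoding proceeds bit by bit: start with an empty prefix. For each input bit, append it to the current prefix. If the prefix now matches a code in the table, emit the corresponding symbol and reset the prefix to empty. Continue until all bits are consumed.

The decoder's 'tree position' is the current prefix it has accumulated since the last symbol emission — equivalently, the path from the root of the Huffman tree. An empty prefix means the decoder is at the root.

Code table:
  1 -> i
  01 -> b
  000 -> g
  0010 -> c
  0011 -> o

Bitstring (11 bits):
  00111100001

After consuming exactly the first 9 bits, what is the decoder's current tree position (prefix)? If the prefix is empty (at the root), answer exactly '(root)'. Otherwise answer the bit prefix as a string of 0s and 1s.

Bit 0: prefix='0' (no match yet)
Bit 1: prefix='00' (no match yet)
Bit 2: prefix='001' (no match yet)
Bit 3: prefix='0011' -> emit 'o', reset
Bit 4: prefix='1' -> emit 'i', reset
Bit 5: prefix='1' -> emit 'i', reset
Bit 6: prefix='0' (no match yet)
Bit 7: prefix='00' (no match yet)
Bit 8: prefix='000' -> emit 'g', reset

Answer: (root)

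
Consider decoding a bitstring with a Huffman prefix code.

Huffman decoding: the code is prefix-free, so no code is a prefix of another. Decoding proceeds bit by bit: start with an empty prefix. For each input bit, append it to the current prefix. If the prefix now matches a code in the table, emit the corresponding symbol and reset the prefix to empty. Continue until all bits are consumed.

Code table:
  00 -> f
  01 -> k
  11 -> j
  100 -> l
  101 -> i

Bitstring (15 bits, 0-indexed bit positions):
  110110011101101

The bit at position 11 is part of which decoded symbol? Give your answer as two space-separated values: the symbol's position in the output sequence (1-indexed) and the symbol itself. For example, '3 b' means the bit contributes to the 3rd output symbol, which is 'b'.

Answer: 5 i

Derivation:
Bit 0: prefix='1' (no match yet)
Bit 1: prefix='11' -> emit 'j', reset
Bit 2: prefix='0' (no match yet)
Bit 3: prefix='01' -> emit 'k', reset
Bit 4: prefix='1' (no match yet)
Bit 5: prefix='10' (no match yet)
Bit 6: prefix='100' -> emit 'l', reset
Bit 7: prefix='1' (no match yet)
Bit 8: prefix='11' -> emit 'j', reset
Bit 9: prefix='1' (no match yet)
Bit 10: prefix='10' (no match yet)
Bit 11: prefix='101' -> emit 'i', reset
Bit 12: prefix='1' (no match yet)
Bit 13: prefix='10' (no match yet)
Bit 14: prefix='101' -> emit 'i', reset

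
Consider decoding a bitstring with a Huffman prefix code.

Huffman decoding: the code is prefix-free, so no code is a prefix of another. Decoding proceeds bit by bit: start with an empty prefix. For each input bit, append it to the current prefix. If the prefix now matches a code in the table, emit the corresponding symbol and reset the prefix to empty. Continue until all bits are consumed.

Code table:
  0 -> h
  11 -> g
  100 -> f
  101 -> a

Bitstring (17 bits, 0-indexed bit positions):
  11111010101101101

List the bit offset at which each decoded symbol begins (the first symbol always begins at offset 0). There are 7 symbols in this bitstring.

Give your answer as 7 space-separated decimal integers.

Bit 0: prefix='1' (no match yet)
Bit 1: prefix='11' -> emit 'g', reset
Bit 2: prefix='1' (no match yet)
Bit 3: prefix='11' -> emit 'g', reset
Bit 4: prefix='1' (no match yet)
Bit 5: prefix='10' (no match yet)
Bit 6: prefix='101' -> emit 'a', reset
Bit 7: prefix='0' -> emit 'h', reset
Bit 8: prefix='1' (no match yet)
Bit 9: prefix='10' (no match yet)
Bit 10: prefix='101' -> emit 'a', reset
Bit 11: prefix='1' (no match yet)
Bit 12: prefix='10' (no match yet)
Bit 13: prefix='101' -> emit 'a', reset
Bit 14: prefix='1' (no match yet)
Bit 15: prefix='10' (no match yet)
Bit 16: prefix='101' -> emit 'a', reset

Answer: 0 2 4 7 8 11 14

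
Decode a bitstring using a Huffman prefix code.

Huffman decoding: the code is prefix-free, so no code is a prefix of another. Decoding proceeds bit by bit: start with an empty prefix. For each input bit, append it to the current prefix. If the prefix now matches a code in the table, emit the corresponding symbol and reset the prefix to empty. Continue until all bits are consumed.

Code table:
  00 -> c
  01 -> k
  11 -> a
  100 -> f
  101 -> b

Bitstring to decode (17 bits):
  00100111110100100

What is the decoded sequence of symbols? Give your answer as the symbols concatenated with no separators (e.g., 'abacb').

Answer: cfaabcf

Derivation:
Bit 0: prefix='0' (no match yet)
Bit 1: prefix='00' -> emit 'c', reset
Bit 2: prefix='1' (no match yet)
Bit 3: prefix='10' (no match yet)
Bit 4: prefix='100' -> emit 'f', reset
Bit 5: prefix='1' (no match yet)
Bit 6: prefix='11' -> emit 'a', reset
Bit 7: prefix='1' (no match yet)
Bit 8: prefix='11' -> emit 'a', reset
Bit 9: prefix='1' (no match yet)
Bit 10: prefix='10' (no match yet)
Bit 11: prefix='101' -> emit 'b', reset
Bit 12: prefix='0' (no match yet)
Bit 13: prefix='00' -> emit 'c', reset
Bit 14: prefix='1' (no match yet)
Bit 15: prefix='10' (no match yet)
Bit 16: prefix='100' -> emit 'f', reset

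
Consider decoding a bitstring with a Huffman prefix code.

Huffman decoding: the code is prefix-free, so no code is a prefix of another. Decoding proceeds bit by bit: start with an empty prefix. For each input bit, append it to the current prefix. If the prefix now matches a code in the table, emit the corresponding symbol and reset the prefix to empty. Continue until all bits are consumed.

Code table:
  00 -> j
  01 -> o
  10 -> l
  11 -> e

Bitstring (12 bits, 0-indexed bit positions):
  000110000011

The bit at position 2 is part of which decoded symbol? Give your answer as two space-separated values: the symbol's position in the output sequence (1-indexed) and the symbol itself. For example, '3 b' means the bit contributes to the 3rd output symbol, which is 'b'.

Bit 0: prefix='0' (no match yet)
Bit 1: prefix='00' -> emit 'j', reset
Bit 2: prefix='0' (no match yet)
Bit 3: prefix='01' -> emit 'o', reset
Bit 4: prefix='1' (no match yet)
Bit 5: prefix='10' -> emit 'l', reset
Bit 6: prefix='0' (no match yet)

Answer: 2 o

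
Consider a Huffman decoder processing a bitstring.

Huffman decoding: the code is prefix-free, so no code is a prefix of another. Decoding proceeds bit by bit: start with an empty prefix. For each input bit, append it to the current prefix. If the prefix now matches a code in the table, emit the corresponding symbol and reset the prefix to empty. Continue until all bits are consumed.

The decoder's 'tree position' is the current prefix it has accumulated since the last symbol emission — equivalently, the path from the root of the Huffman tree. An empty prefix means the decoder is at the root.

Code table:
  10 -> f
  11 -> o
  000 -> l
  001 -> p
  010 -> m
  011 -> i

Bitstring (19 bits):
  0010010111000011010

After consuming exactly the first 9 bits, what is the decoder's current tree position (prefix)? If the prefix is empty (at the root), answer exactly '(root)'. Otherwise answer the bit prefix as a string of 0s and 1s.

Bit 0: prefix='0' (no match yet)
Bit 1: prefix='00' (no match yet)
Bit 2: prefix='001' -> emit 'p', reset
Bit 3: prefix='0' (no match yet)
Bit 4: prefix='00' (no match yet)
Bit 5: prefix='001' -> emit 'p', reset
Bit 6: prefix='0' (no match yet)
Bit 7: prefix='01' (no match yet)
Bit 8: prefix='011' -> emit 'i', reset

Answer: (root)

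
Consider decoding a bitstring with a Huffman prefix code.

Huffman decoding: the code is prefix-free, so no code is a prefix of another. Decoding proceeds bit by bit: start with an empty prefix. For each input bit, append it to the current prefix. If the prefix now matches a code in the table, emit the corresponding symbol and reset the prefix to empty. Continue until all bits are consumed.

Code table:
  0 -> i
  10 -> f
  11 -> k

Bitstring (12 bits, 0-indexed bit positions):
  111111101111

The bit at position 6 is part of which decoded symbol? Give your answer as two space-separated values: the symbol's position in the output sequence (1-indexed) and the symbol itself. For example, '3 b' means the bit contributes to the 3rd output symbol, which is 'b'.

Answer: 4 f

Derivation:
Bit 0: prefix='1' (no match yet)
Bit 1: prefix='11' -> emit 'k', reset
Bit 2: prefix='1' (no match yet)
Bit 3: prefix='11' -> emit 'k', reset
Bit 4: prefix='1' (no match yet)
Bit 5: prefix='11' -> emit 'k', reset
Bit 6: prefix='1' (no match yet)
Bit 7: prefix='10' -> emit 'f', reset
Bit 8: prefix='1' (no match yet)
Bit 9: prefix='11' -> emit 'k', reset
Bit 10: prefix='1' (no match yet)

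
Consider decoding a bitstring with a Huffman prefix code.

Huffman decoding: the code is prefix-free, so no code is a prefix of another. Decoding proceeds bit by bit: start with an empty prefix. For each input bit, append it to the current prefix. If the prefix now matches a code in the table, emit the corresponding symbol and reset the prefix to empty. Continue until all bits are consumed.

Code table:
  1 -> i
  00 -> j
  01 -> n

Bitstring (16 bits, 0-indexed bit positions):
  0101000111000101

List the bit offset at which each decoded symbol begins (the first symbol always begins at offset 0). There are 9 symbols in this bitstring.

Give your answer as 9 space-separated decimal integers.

Bit 0: prefix='0' (no match yet)
Bit 1: prefix='01' -> emit 'n', reset
Bit 2: prefix='0' (no match yet)
Bit 3: prefix='01' -> emit 'n', reset
Bit 4: prefix='0' (no match yet)
Bit 5: prefix='00' -> emit 'j', reset
Bit 6: prefix='0' (no match yet)
Bit 7: prefix='01' -> emit 'n', reset
Bit 8: prefix='1' -> emit 'i', reset
Bit 9: prefix='1' -> emit 'i', reset
Bit 10: prefix='0' (no match yet)
Bit 11: prefix='00' -> emit 'j', reset
Bit 12: prefix='0' (no match yet)
Bit 13: prefix='01' -> emit 'n', reset
Bit 14: prefix='0' (no match yet)
Bit 15: prefix='01' -> emit 'n', reset

Answer: 0 2 4 6 8 9 10 12 14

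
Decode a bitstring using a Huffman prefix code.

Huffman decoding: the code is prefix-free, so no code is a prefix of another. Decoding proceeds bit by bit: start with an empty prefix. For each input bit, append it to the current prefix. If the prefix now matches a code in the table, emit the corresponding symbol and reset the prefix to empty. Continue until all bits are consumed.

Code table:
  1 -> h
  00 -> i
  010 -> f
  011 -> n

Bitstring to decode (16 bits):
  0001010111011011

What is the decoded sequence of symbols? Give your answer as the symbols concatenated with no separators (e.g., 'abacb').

Bit 0: prefix='0' (no match yet)
Bit 1: prefix='00' -> emit 'i', reset
Bit 2: prefix='0' (no match yet)
Bit 3: prefix='01' (no match yet)
Bit 4: prefix='010' -> emit 'f', reset
Bit 5: prefix='1' -> emit 'h', reset
Bit 6: prefix='0' (no match yet)
Bit 7: prefix='01' (no match yet)
Bit 8: prefix='011' -> emit 'n', reset
Bit 9: prefix='1' -> emit 'h', reset
Bit 10: prefix='0' (no match yet)
Bit 11: prefix='01' (no match yet)
Bit 12: prefix='011' -> emit 'n', reset
Bit 13: prefix='0' (no match yet)
Bit 14: prefix='01' (no match yet)
Bit 15: prefix='011' -> emit 'n', reset

Answer: ifhnhnn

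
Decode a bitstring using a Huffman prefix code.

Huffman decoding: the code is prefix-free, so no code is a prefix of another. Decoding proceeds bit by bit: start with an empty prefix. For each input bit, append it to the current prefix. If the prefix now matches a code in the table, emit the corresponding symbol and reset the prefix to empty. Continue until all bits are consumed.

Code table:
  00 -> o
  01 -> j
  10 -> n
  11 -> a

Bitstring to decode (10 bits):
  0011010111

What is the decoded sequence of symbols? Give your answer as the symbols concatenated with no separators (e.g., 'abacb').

Answer: oajja

Derivation:
Bit 0: prefix='0' (no match yet)
Bit 1: prefix='00' -> emit 'o', reset
Bit 2: prefix='1' (no match yet)
Bit 3: prefix='11' -> emit 'a', reset
Bit 4: prefix='0' (no match yet)
Bit 5: prefix='01' -> emit 'j', reset
Bit 6: prefix='0' (no match yet)
Bit 7: prefix='01' -> emit 'j', reset
Bit 8: prefix='1' (no match yet)
Bit 9: prefix='11' -> emit 'a', reset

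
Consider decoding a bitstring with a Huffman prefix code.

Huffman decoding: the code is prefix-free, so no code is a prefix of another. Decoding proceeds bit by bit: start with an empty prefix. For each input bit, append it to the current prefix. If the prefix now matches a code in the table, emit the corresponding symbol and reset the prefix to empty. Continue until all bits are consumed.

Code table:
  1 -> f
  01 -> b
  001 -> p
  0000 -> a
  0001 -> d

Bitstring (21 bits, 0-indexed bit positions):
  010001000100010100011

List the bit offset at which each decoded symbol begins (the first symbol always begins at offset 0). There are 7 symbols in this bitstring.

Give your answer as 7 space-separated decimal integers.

Answer: 0 2 6 10 14 16 20

Derivation:
Bit 0: prefix='0' (no match yet)
Bit 1: prefix='01' -> emit 'b', reset
Bit 2: prefix='0' (no match yet)
Bit 3: prefix='00' (no match yet)
Bit 4: prefix='000' (no match yet)
Bit 5: prefix='0001' -> emit 'd', reset
Bit 6: prefix='0' (no match yet)
Bit 7: prefix='00' (no match yet)
Bit 8: prefix='000' (no match yet)
Bit 9: prefix='0001' -> emit 'd', reset
Bit 10: prefix='0' (no match yet)
Bit 11: prefix='00' (no match yet)
Bit 12: prefix='000' (no match yet)
Bit 13: prefix='0001' -> emit 'd', reset
Bit 14: prefix='0' (no match yet)
Bit 15: prefix='01' -> emit 'b', reset
Bit 16: prefix='0' (no match yet)
Bit 17: prefix='00' (no match yet)
Bit 18: prefix='000' (no match yet)
Bit 19: prefix='0001' -> emit 'd', reset
Bit 20: prefix='1' -> emit 'f', reset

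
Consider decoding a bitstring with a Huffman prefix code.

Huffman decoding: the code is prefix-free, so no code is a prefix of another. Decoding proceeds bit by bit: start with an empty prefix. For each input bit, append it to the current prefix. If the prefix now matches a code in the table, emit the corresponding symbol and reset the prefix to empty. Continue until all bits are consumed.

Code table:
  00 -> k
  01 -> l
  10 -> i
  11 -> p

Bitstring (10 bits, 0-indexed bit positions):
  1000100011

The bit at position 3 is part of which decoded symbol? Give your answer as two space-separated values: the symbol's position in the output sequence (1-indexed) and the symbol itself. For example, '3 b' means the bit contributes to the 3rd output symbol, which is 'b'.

Answer: 2 k

Derivation:
Bit 0: prefix='1' (no match yet)
Bit 1: prefix='10' -> emit 'i', reset
Bit 2: prefix='0' (no match yet)
Bit 3: prefix='00' -> emit 'k', reset
Bit 4: prefix='1' (no match yet)
Bit 5: prefix='10' -> emit 'i', reset
Bit 6: prefix='0' (no match yet)
Bit 7: prefix='00' -> emit 'k', reset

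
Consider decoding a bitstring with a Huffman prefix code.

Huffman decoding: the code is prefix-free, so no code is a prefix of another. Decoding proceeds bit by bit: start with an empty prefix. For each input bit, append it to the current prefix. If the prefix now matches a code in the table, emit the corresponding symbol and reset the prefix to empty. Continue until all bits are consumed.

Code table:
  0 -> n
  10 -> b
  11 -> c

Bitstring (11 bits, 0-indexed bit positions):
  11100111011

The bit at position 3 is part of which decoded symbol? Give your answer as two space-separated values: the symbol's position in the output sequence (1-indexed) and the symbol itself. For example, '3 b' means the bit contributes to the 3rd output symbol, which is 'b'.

Answer: 2 b

Derivation:
Bit 0: prefix='1' (no match yet)
Bit 1: prefix='11' -> emit 'c', reset
Bit 2: prefix='1' (no match yet)
Bit 3: prefix='10' -> emit 'b', reset
Bit 4: prefix='0' -> emit 'n', reset
Bit 5: prefix='1' (no match yet)
Bit 6: prefix='11' -> emit 'c', reset
Bit 7: prefix='1' (no match yet)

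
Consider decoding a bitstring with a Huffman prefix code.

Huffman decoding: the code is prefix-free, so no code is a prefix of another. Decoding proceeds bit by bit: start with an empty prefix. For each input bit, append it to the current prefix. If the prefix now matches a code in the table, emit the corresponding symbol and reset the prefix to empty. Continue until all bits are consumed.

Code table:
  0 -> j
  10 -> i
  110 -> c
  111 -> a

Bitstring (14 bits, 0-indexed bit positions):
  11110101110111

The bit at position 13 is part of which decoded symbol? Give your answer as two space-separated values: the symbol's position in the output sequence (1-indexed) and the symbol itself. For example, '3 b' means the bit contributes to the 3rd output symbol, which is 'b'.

Bit 0: prefix='1' (no match yet)
Bit 1: prefix='11' (no match yet)
Bit 2: prefix='111' -> emit 'a', reset
Bit 3: prefix='1' (no match yet)
Bit 4: prefix='10' -> emit 'i', reset
Bit 5: prefix='1' (no match yet)
Bit 6: prefix='10' -> emit 'i', reset
Bit 7: prefix='1' (no match yet)
Bit 8: prefix='11' (no match yet)
Bit 9: prefix='111' -> emit 'a', reset
Bit 10: prefix='0' -> emit 'j', reset
Bit 11: prefix='1' (no match yet)
Bit 12: prefix='11' (no match yet)
Bit 13: prefix='111' -> emit 'a', reset

Answer: 6 a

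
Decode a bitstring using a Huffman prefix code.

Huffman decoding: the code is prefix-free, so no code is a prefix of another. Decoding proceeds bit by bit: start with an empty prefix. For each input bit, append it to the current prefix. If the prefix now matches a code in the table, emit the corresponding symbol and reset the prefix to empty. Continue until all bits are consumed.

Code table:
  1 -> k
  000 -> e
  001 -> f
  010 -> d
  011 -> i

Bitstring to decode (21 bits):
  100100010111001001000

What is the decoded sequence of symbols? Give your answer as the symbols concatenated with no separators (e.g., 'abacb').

Bit 0: prefix='1' -> emit 'k', reset
Bit 1: prefix='0' (no match yet)
Bit 2: prefix='00' (no match yet)
Bit 3: prefix='001' -> emit 'f', reset
Bit 4: prefix='0' (no match yet)
Bit 5: prefix='00' (no match yet)
Bit 6: prefix='000' -> emit 'e', reset
Bit 7: prefix='1' -> emit 'k', reset
Bit 8: prefix='0' (no match yet)
Bit 9: prefix='01' (no match yet)
Bit 10: prefix='011' -> emit 'i', reset
Bit 11: prefix='1' -> emit 'k', reset
Bit 12: prefix='0' (no match yet)
Bit 13: prefix='00' (no match yet)
Bit 14: prefix='001' -> emit 'f', reset
Bit 15: prefix='0' (no match yet)
Bit 16: prefix='00' (no match yet)
Bit 17: prefix='001' -> emit 'f', reset
Bit 18: prefix='0' (no match yet)
Bit 19: prefix='00' (no match yet)
Bit 20: prefix='000' -> emit 'e', reset

Answer: kfekikffe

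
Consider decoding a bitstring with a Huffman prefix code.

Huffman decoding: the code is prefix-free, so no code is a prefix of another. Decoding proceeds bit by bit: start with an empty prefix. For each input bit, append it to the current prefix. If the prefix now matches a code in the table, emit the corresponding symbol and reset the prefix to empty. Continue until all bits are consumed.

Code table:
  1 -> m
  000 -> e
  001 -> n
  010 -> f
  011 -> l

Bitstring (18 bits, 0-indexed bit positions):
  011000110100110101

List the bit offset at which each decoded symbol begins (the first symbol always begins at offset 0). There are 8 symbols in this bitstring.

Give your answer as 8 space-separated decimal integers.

Answer: 0 3 6 7 8 11 14 17

Derivation:
Bit 0: prefix='0' (no match yet)
Bit 1: prefix='01' (no match yet)
Bit 2: prefix='011' -> emit 'l', reset
Bit 3: prefix='0' (no match yet)
Bit 4: prefix='00' (no match yet)
Bit 5: prefix='000' -> emit 'e', reset
Bit 6: prefix='1' -> emit 'm', reset
Bit 7: prefix='1' -> emit 'm', reset
Bit 8: prefix='0' (no match yet)
Bit 9: prefix='01' (no match yet)
Bit 10: prefix='010' -> emit 'f', reset
Bit 11: prefix='0' (no match yet)
Bit 12: prefix='01' (no match yet)
Bit 13: prefix='011' -> emit 'l', reset
Bit 14: prefix='0' (no match yet)
Bit 15: prefix='01' (no match yet)
Bit 16: prefix='010' -> emit 'f', reset
Bit 17: prefix='1' -> emit 'm', reset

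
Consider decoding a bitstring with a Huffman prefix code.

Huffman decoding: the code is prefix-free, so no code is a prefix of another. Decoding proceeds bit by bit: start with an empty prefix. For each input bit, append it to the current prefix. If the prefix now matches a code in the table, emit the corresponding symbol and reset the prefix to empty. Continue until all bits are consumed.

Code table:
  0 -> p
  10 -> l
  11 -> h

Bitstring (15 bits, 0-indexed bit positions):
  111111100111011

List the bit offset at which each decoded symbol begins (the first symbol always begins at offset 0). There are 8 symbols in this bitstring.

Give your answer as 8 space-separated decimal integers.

Bit 0: prefix='1' (no match yet)
Bit 1: prefix='11' -> emit 'h', reset
Bit 2: prefix='1' (no match yet)
Bit 3: prefix='11' -> emit 'h', reset
Bit 4: prefix='1' (no match yet)
Bit 5: prefix='11' -> emit 'h', reset
Bit 6: prefix='1' (no match yet)
Bit 7: prefix='10' -> emit 'l', reset
Bit 8: prefix='0' -> emit 'p', reset
Bit 9: prefix='1' (no match yet)
Bit 10: prefix='11' -> emit 'h', reset
Bit 11: prefix='1' (no match yet)
Bit 12: prefix='10' -> emit 'l', reset
Bit 13: prefix='1' (no match yet)
Bit 14: prefix='11' -> emit 'h', reset

Answer: 0 2 4 6 8 9 11 13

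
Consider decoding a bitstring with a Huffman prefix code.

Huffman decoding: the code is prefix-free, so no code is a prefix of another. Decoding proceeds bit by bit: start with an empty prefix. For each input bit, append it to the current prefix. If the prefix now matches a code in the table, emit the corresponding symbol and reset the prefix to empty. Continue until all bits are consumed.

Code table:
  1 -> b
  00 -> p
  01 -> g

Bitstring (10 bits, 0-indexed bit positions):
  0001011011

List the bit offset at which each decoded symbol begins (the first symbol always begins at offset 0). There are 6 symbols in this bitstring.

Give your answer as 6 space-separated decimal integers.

Answer: 0 2 4 6 7 9

Derivation:
Bit 0: prefix='0' (no match yet)
Bit 1: prefix='00' -> emit 'p', reset
Bit 2: prefix='0' (no match yet)
Bit 3: prefix='01' -> emit 'g', reset
Bit 4: prefix='0' (no match yet)
Bit 5: prefix='01' -> emit 'g', reset
Bit 6: prefix='1' -> emit 'b', reset
Bit 7: prefix='0' (no match yet)
Bit 8: prefix='01' -> emit 'g', reset
Bit 9: prefix='1' -> emit 'b', reset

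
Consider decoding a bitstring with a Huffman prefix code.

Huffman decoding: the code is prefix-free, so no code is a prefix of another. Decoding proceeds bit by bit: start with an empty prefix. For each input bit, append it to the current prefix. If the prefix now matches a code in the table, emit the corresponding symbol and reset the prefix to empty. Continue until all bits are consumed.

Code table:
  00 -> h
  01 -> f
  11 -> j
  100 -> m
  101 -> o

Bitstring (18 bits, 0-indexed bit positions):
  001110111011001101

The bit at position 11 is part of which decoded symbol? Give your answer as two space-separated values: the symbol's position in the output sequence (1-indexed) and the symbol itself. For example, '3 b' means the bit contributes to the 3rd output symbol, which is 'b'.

Bit 0: prefix='0' (no match yet)
Bit 1: prefix='00' -> emit 'h', reset
Bit 2: prefix='1' (no match yet)
Bit 3: prefix='11' -> emit 'j', reset
Bit 4: prefix='1' (no match yet)
Bit 5: prefix='10' (no match yet)
Bit 6: prefix='101' -> emit 'o', reset
Bit 7: prefix='1' (no match yet)
Bit 8: prefix='11' -> emit 'j', reset
Bit 9: prefix='0' (no match yet)
Bit 10: prefix='01' -> emit 'f', reset
Bit 11: prefix='1' (no match yet)
Bit 12: prefix='10' (no match yet)
Bit 13: prefix='100' -> emit 'm', reset
Bit 14: prefix='1' (no match yet)
Bit 15: prefix='11' -> emit 'j', reset

Answer: 6 m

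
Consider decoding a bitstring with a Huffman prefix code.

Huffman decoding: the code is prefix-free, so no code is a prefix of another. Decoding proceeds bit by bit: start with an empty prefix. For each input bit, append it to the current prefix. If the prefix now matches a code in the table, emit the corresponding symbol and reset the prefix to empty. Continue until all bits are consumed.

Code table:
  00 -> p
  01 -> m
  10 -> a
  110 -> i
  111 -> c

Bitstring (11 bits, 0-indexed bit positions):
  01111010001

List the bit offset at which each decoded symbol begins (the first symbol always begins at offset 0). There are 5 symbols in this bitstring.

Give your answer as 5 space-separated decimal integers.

Answer: 0 2 5 7 9

Derivation:
Bit 0: prefix='0' (no match yet)
Bit 1: prefix='01' -> emit 'm', reset
Bit 2: prefix='1' (no match yet)
Bit 3: prefix='11' (no match yet)
Bit 4: prefix='111' -> emit 'c', reset
Bit 5: prefix='0' (no match yet)
Bit 6: prefix='01' -> emit 'm', reset
Bit 7: prefix='0' (no match yet)
Bit 8: prefix='00' -> emit 'p', reset
Bit 9: prefix='0' (no match yet)
Bit 10: prefix='01' -> emit 'm', reset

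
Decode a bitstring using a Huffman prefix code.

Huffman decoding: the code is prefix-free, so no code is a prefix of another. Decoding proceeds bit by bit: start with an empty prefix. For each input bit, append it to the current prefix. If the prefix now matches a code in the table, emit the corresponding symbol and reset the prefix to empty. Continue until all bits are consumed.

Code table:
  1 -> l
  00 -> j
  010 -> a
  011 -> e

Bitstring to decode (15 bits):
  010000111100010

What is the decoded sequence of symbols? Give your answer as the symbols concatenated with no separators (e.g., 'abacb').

Bit 0: prefix='0' (no match yet)
Bit 1: prefix='01' (no match yet)
Bit 2: prefix='010' -> emit 'a', reset
Bit 3: prefix='0' (no match yet)
Bit 4: prefix='00' -> emit 'j', reset
Bit 5: prefix='0' (no match yet)
Bit 6: prefix='01' (no match yet)
Bit 7: prefix='011' -> emit 'e', reset
Bit 8: prefix='1' -> emit 'l', reset
Bit 9: prefix='1' -> emit 'l', reset
Bit 10: prefix='0' (no match yet)
Bit 11: prefix='00' -> emit 'j', reset
Bit 12: prefix='0' (no match yet)
Bit 13: prefix='01' (no match yet)
Bit 14: prefix='010' -> emit 'a', reset

Answer: ajellja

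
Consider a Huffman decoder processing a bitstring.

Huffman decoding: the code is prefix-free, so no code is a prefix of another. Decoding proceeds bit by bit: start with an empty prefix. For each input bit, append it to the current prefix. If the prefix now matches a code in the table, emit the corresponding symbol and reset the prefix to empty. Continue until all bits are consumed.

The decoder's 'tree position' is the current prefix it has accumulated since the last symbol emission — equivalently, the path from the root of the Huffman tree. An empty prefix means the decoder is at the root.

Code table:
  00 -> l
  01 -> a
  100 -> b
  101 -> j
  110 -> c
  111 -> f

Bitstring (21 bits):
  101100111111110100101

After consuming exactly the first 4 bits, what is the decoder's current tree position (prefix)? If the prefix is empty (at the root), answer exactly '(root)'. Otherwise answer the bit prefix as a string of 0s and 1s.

Answer: 1

Derivation:
Bit 0: prefix='1' (no match yet)
Bit 1: prefix='10' (no match yet)
Bit 2: prefix='101' -> emit 'j', reset
Bit 3: prefix='1' (no match yet)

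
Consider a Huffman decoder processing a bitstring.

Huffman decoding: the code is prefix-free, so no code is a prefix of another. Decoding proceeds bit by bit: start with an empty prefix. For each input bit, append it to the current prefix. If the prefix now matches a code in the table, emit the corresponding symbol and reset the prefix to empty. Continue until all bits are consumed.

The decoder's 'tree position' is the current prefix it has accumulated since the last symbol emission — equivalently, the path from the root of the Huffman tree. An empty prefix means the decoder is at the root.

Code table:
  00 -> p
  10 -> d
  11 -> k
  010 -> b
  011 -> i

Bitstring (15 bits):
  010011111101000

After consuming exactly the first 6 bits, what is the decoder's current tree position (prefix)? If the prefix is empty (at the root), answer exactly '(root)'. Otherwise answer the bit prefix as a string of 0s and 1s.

Answer: (root)

Derivation:
Bit 0: prefix='0' (no match yet)
Bit 1: prefix='01' (no match yet)
Bit 2: prefix='010' -> emit 'b', reset
Bit 3: prefix='0' (no match yet)
Bit 4: prefix='01' (no match yet)
Bit 5: prefix='011' -> emit 'i', reset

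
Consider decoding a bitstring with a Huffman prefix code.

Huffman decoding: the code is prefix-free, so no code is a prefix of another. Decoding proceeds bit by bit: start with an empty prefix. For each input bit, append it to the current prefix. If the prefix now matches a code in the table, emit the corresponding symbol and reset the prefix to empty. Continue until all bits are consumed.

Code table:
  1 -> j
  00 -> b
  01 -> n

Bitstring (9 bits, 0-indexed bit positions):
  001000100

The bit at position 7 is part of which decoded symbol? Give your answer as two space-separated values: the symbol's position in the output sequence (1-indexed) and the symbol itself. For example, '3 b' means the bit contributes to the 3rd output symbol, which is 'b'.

Answer: 5 b

Derivation:
Bit 0: prefix='0' (no match yet)
Bit 1: prefix='00' -> emit 'b', reset
Bit 2: prefix='1' -> emit 'j', reset
Bit 3: prefix='0' (no match yet)
Bit 4: prefix='00' -> emit 'b', reset
Bit 5: prefix='0' (no match yet)
Bit 6: prefix='01' -> emit 'n', reset
Bit 7: prefix='0' (no match yet)
Bit 8: prefix='00' -> emit 'b', reset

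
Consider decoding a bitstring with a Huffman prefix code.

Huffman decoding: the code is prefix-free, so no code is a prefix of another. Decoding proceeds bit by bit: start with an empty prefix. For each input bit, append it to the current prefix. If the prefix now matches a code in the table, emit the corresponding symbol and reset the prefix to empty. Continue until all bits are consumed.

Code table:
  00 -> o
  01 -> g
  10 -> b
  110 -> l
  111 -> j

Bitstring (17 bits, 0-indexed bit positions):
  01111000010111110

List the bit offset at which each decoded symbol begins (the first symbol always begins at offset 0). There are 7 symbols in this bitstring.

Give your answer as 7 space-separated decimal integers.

Bit 0: prefix='0' (no match yet)
Bit 1: prefix='01' -> emit 'g', reset
Bit 2: prefix='1' (no match yet)
Bit 3: prefix='11' (no match yet)
Bit 4: prefix='111' -> emit 'j', reset
Bit 5: prefix='0' (no match yet)
Bit 6: prefix='00' -> emit 'o', reset
Bit 7: prefix='0' (no match yet)
Bit 8: prefix='00' -> emit 'o', reset
Bit 9: prefix='1' (no match yet)
Bit 10: prefix='10' -> emit 'b', reset
Bit 11: prefix='1' (no match yet)
Bit 12: prefix='11' (no match yet)
Bit 13: prefix='111' -> emit 'j', reset
Bit 14: prefix='1' (no match yet)
Bit 15: prefix='11' (no match yet)
Bit 16: prefix='110' -> emit 'l', reset

Answer: 0 2 5 7 9 11 14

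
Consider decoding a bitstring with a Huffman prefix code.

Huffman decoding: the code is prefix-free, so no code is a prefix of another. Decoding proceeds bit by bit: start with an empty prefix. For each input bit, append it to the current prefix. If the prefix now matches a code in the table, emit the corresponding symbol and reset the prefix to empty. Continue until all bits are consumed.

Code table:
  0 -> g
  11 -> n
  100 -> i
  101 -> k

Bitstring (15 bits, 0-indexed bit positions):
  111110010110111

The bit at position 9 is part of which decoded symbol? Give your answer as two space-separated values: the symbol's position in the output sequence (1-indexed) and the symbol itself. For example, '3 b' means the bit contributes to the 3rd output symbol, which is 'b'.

Answer: 4 k

Derivation:
Bit 0: prefix='1' (no match yet)
Bit 1: prefix='11' -> emit 'n', reset
Bit 2: prefix='1' (no match yet)
Bit 3: prefix='11' -> emit 'n', reset
Bit 4: prefix='1' (no match yet)
Bit 5: prefix='10' (no match yet)
Bit 6: prefix='100' -> emit 'i', reset
Bit 7: prefix='1' (no match yet)
Bit 8: prefix='10' (no match yet)
Bit 9: prefix='101' -> emit 'k', reset
Bit 10: prefix='1' (no match yet)
Bit 11: prefix='10' (no match yet)
Bit 12: prefix='101' -> emit 'k', reset
Bit 13: prefix='1' (no match yet)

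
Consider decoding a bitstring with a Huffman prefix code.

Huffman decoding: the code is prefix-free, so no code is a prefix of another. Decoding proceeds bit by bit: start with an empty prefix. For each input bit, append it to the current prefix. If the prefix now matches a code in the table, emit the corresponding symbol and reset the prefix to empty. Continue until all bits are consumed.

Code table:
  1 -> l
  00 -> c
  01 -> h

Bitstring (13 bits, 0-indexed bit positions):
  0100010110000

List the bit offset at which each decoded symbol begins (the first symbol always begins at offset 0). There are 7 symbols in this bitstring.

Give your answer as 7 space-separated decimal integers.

Bit 0: prefix='0' (no match yet)
Bit 1: prefix='01' -> emit 'h', reset
Bit 2: prefix='0' (no match yet)
Bit 3: prefix='00' -> emit 'c', reset
Bit 4: prefix='0' (no match yet)
Bit 5: prefix='01' -> emit 'h', reset
Bit 6: prefix='0' (no match yet)
Bit 7: prefix='01' -> emit 'h', reset
Bit 8: prefix='1' -> emit 'l', reset
Bit 9: prefix='0' (no match yet)
Bit 10: prefix='00' -> emit 'c', reset
Bit 11: prefix='0' (no match yet)
Bit 12: prefix='00' -> emit 'c', reset

Answer: 0 2 4 6 8 9 11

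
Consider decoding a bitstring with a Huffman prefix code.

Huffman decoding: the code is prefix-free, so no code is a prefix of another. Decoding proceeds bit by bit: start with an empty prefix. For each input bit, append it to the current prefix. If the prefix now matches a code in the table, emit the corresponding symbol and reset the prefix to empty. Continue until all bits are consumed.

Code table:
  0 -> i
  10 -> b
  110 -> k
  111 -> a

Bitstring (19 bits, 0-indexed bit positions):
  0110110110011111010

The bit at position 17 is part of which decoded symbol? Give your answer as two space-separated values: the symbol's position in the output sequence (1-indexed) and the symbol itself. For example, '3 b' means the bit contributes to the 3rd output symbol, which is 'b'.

Answer: 8 b

Derivation:
Bit 0: prefix='0' -> emit 'i', reset
Bit 1: prefix='1' (no match yet)
Bit 2: prefix='11' (no match yet)
Bit 3: prefix='110' -> emit 'k', reset
Bit 4: prefix='1' (no match yet)
Bit 5: prefix='11' (no match yet)
Bit 6: prefix='110' -> emit 'k', reset
Bit 7: prefix='1' (no match yet)
Bit 8: prefix='11' (no match yet)
Bit 9: prefix='110' -> emit 'k', reset
Bit 10: prefix='0' -> emit 'i', reset
Bit 11: prefix='1' (no match yet)
Bit 12: prefix='11' (no match yet)
Bit 13: prefix='111' -> emit 'a', reset
Bit 14: prefix='1' (no match yet)
Bit 15: prefix='11' (no match yet)
Bit 16: prefix='110' -> emit 'k', reset
Bit 17: prefix='1' (no match yet)
Bit 18: prefix='10' -> emit 'b', reset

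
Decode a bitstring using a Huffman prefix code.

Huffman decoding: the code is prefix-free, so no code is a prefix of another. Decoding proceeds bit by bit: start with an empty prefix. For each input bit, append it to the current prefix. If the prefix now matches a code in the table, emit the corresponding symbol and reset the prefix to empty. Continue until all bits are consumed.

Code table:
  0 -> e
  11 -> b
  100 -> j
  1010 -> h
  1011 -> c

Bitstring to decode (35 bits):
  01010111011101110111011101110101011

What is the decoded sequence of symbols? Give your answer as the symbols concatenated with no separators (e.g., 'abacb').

Bit 0: prefix='0' -> emit 'e', reset
Bit 1: prefix='1' (no match yet)
Bit 2: prefix='10' (no match yet)
Bit 3: prefix='101' (no match yet)
Bit 4: prefix='1010' -> emit 'h', reset
Bit 5: prefix='1' (no match yet)
Bit 6: prefix='11' -> emit 'b', reset
Bit 7: prefix='1' (no match yet)
Bit 8: prefix='10' (no match yet)
Bit 9: prefix='101' (no match yet)
Bit 10: prefix='1011' -> emit 'c', reset
Bit 11: prefix='1' (no match yet)
Bit 12: prefix='10' (no match yet)
Bit 13: prefix='101' (no match yet)
Bit 14: prefix='1011' -> emit 'c', reset
Bit 15: prefix='1' (no match yet)
Bit 16: prefix='10' (no match yet)
Bit 17: prefix='101' (no match yet)
Bit 18: prefix='1011' -> emit 'c', reset
Bit 19: prefix='1' (no match yet)
Bit 20: prefix='10' (no match yet)
Bit 21: prefix='101' (no match yet)
Bit 22: prefix='1011' -> emit 'c', reset
Bit 23: prefix='1' (no match yet)
Bit 24: prefix='10' (no match yet)
Bit 25: prefix='101' (no match yet)
Bit 26: prefix='1011' -> emit 'c', reset
Bit 27: prefix='1' (no match yet)
Bit 28: prefix='10' (no match yet)
Bit 29: prefix='101' (no match yet)
Bit 30: prefix='1010' -> emit 'h', reset
Bit 31: prefix='1' (no match yet)
Bit 32: prefix='10' (no match yet)
Bit 33: prefix='101' (no match yet)
Bit 34: prefix='1011' -> emit 'c', reset

Answer: ehbccccchc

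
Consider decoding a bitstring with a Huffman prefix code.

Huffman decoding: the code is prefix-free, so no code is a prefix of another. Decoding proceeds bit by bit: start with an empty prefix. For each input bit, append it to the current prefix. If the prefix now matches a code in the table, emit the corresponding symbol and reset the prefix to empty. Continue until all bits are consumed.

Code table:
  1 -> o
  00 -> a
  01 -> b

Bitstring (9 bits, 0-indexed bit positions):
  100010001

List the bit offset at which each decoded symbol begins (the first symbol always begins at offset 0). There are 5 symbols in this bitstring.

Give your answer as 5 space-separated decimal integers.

Answer: 0 1 3 5 7

Derivation:
Bit 0: prefix='1' -> emit 'o', reset
Bit 1: prefix='0' (no match yet)
Bit 2: prefix='00' -> emit 'a', reset
Bit 3: prefix='0' (no match yet)
Bit 4: prefix='01' -> emit 'b', reset
Bit 5: prefix='0' (no match yet)
Bit 6: prefix='00' -> emit 'a', reset
Bit 7: prefix='0' (no match yet)
Bit 8: prefix='01' -> emit 'b', reset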